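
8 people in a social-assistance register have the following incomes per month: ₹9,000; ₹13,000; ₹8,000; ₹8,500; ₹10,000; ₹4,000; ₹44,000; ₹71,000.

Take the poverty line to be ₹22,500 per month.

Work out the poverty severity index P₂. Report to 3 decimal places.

Below z: ₹4,000, ₹8,000, ₹8,500, ₹9,000, ₹10,000, ₹13,000 (q = 6 of N = 8).
Shortfall ratios: (22500−4000)/22500 = 0.8222; (22500−8000)/22500 = 0.6444; (22500−8500)/22500 = 0.6222; (22500−9000)/22500 = 0.6000; (22500−10000)/22500 = 0.5556; (22500−13000)/22500 = 0.4222.
Squared: 0.6760; 0.4153; 0.3872; 0.3600; 0.3086; 0.1783.
Sum = 2.325432; P₂ = 2.325432 / 8 = 0.291.

0.291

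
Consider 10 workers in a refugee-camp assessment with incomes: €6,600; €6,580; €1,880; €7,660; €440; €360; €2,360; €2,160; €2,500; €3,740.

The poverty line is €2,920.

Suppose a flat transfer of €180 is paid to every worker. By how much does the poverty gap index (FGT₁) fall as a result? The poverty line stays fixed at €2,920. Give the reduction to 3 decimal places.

0.037

Before: below the line — €360, €440, €1,880, €2,160, €2,360, €2,500; poverty gap index (FGT₁) = 0.26781.
After the €180 transfer: below the line — €540, €620, €2,060, €2,340, €2,540, €2,680; poverty gap index (FGT₁) = 0.23082.
Reduction = 0.26781 − 0.23082 = 0.037.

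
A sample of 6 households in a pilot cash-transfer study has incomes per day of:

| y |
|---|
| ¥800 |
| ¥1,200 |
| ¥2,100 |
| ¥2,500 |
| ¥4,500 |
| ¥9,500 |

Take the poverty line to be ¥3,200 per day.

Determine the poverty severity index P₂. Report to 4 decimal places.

Below the line: ¥800, ¥1,200, ¥2,100, ¥2,500 (q = 4 of N = 6).
Shortfall ratios: (3200−800)/3200 = 0.7500; (3200−1200)/3200 = 0.6250; (3200−2100)/3200 = 0.3438; (3200−2500)/3200 = 0.2188.
Squared: 0.5625; 0.3906; 0.1182; 0.0479.
Sum = 1.119141; P₂ = 1.119141 / 6 = 0.1865.

0.1865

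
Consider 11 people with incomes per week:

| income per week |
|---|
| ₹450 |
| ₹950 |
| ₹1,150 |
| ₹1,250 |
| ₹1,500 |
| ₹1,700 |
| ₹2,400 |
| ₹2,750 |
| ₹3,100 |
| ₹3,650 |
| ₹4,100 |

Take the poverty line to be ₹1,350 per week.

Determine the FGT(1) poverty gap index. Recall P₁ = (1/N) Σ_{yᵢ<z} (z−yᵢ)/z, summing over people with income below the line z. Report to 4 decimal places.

Incomes under z: ₹450, ₹950, ₹1,150, ₹1,250 (q = 4 of N = 11).
Shortfall ratios: (1350−450)/1350 = 0.6667; (1350−950)/1350 = 0.2963; (1350−1150)/1350 = 0.1481; (1350−1250)/1350 = 0.0741.
Σ = 1.185185. Dividing by the full population N = 11 gives P₁ = 0.1077.

0.1077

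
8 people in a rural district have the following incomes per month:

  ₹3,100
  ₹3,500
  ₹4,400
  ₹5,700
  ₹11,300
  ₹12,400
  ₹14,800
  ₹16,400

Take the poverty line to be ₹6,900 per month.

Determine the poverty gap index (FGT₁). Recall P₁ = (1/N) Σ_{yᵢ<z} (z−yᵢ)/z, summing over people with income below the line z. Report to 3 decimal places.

0.197

Incomes under z: ₹3,100, ₹3,500, ₹4,400, ₹5,700 (q = 4 of N = 8).
Normalized shortfalls: (6900−3100)/6900 = 0.5507; (6900−3500)/6900 = 0.4928; (6900−4400)/6900 = 0.3623; (6900−5700)/6900 = 0.1739.
Σ = 1.579710. Dividing by the full population N = 8 gives P₁ = 0.197.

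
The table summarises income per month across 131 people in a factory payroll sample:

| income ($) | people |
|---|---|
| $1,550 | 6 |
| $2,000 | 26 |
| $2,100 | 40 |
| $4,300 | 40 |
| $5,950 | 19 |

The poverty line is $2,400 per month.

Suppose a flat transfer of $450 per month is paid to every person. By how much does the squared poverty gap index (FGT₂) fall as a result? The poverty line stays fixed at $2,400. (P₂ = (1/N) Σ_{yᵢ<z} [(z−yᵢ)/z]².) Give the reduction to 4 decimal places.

0.0148

Before: below the line — 6×$1,550, 26×$2,000, 40×$2,100; squared poverty gap index (FGT₂) = 0.016029.
After the $450 transfer: below the line — 6×$2,000; squared poverty gap index (FGT₂) = 0.001272.
Reduction = 0.016029 − 0.001272 = 0.0148.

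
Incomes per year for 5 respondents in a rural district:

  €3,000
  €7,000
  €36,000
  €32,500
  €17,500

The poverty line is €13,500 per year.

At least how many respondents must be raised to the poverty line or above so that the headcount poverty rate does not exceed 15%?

2 of the 5 respondents are poor, so H = 2/5 = 0.400.
A headcount ratio of at most 15% allows at most ⌊0.15 × 5⌋ = 0 poor respondents.
So at least 2 − 0 = 2 must be lifted.

2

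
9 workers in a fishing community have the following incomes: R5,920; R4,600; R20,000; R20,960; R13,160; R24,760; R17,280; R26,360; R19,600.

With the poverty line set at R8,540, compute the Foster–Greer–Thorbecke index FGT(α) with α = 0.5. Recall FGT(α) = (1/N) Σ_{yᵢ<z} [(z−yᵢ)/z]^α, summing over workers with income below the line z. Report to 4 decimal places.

Incomes under z: R4,600, R5,920 (q = 2 of N = 9).
Normalized shortfalls: (8540−4600)/8540 = 0.4614; (8540−5920)/8540 = 0.3068.
Raised to α = 0.5: 0.67923; 0.55389.
Sum = 1.233121; FGT(0.5) = 1.233121 / 9 = 0.1370.

0.1370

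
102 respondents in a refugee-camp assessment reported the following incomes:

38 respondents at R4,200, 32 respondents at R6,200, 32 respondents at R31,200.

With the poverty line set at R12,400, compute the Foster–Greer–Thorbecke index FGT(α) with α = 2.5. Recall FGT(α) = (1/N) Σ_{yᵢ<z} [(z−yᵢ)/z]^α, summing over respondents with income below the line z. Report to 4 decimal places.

0.1879

Below the line: 38×R4,200, 32×R6,200 (q = 70 of N = 102).
Normalized shortfalls: (12400−4200)/12400 = 0.6613 (×38); (12400−6200)/12400 = 0.5000 (×32).
Raised to α = 2.5: 0.35562 (×38); 0.17678 (×32).
Sum = 19.170235; FGT(2.5) = 19.170235 / 102 = 0.1879.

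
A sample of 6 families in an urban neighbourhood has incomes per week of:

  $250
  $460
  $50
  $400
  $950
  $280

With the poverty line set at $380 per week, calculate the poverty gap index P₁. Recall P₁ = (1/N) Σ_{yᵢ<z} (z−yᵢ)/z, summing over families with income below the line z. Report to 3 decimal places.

0.246

Below the line: $50, $250, $280 (q = 3 of N = 6).
Relative gaps: (380−50)/380 = 0.8684; (380−250)/380 = 0.3421; (380−280)/380 = 0.2632.
Σ = 1.473684. Dividing by the full population N = 6 gives P₁ = 0.246.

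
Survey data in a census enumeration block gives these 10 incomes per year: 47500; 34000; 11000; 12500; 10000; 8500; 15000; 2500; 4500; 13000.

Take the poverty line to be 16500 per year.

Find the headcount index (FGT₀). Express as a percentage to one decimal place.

8 of the 10 families have income below 16500.
H = 8/10 = 80.0%.

80.0%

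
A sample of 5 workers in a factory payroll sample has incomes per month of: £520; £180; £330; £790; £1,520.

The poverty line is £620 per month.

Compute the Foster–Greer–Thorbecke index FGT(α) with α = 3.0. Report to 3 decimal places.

0.093

Incomes under z: £180, £330, £520 (q = 3 of N = 5).
Relative gaps: (620−180)/620 = 0.7097; (620−330)/620 = 0.4677; (620−520)/620 = 0.1613.
Raised to α = 3.0: 0.35742; 0.10233; 0.00420.
Sum = 0.463953; FGT(3.0) = 0.463953 / 5 = 0.093.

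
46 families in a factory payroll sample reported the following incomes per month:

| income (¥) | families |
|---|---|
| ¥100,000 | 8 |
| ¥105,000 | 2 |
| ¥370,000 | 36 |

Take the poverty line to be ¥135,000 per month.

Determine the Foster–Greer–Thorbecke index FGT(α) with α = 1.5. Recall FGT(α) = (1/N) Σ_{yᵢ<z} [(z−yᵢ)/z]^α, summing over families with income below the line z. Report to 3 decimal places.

Poor units: 8×¥100,000, 2×¥105,000 (q = 10 of N = 46).
Shortfall ratios: (135000−100000)/135000 = 0.2593 (×8); (135000−105000)/135000 = 0.2222 (×2).
Raised to α = 1.5: 0.13201 (×8); 0.10476 (×2).
Sum = 1.265580; FGT(1.5) = 1.265580 / 46 = 0.028.

0.028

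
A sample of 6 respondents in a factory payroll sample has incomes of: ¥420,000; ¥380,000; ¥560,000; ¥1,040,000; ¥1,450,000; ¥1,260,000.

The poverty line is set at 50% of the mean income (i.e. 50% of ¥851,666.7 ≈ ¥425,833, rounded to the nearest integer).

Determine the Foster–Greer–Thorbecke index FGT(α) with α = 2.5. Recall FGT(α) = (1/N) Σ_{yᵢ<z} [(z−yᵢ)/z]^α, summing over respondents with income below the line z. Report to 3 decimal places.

0.001

Poor units: ¥380,000, ¥420,000 (q = 2 of N = 6).
Gap ratios (z−y)/z: (425833−380000)/425833 = 0.1076; (425833−420000)/425833 = 0.0137.
Raised to α = 2.5: 0.00380; 0.00002.
Sum = 0.003823; FGT(2.5) = 0.003823 / 6 = 0.001.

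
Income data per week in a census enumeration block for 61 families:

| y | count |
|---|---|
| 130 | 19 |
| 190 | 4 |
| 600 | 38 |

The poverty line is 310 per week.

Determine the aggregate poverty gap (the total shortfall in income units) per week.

Incomes under z: 19×130, 4×190 (q = 23 of N = 61).
Individual gaps: 19×(310−130) = 3420; 4×(310−190) = 480.
Aggregate gap = 3900.

3900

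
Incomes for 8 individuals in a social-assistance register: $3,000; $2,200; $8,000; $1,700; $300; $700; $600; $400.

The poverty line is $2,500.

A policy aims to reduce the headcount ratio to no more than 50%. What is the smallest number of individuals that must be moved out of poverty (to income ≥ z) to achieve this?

2

Currently q = 6 of N = 8 are below the line (H = 0.750).
A headcount ratio of at most 50% allows at most ⌊0.50 × 8⌋ = 4 poor individuals.
So at least 6 − 4 = 2 must be lifted.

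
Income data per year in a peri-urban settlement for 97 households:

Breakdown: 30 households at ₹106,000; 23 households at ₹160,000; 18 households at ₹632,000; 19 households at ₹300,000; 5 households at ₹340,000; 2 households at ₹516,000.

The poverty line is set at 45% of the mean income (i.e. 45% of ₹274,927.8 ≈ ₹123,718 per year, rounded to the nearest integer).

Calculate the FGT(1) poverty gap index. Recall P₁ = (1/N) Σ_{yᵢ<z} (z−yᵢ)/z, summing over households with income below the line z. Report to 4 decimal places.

Below z: 30×₹106,000 (q = 30 of N = 97).
Shortfall ratios: (123718−106000)/123718 = 0.1432 (×30).
Sum of shortfalls = 4.296384; P₁ averages over all N: 4.296384 / 97 = 0.0443.

0.0443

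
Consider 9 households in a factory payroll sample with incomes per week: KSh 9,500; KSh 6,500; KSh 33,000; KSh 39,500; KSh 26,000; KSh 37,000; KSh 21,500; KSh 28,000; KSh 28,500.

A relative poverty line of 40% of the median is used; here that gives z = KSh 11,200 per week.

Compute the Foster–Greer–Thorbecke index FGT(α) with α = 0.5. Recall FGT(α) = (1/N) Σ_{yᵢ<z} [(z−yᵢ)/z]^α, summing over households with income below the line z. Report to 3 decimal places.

0.115

Below z: KSh 6,500, KSh 9,500 (q = 2 of N = 9).
Gap ratios (z−y)/z: (11200−6500)/11200 = 0.4196; (11200−9500)/11200 = 0.1518.
Raised to α = 0.5: 0.64780; 0.38960.
Sum = 1.037395; FGT(0.5) = 1.037395 / 9 = 0.115.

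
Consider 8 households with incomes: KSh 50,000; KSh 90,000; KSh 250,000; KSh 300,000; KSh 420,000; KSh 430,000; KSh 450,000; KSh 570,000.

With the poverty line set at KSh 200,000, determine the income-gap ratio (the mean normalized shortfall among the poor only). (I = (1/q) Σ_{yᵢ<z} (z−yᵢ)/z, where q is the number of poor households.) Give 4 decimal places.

Below z: KSh 50,000, KSh 90,000 (q = 2 of N = 8).
Shortfall ratios (z−y)/z: 0.7500, 0.5500; sum = 1.300000.
I averages over the q = 2 poor units only: 1.300000 / 2 = 0.6500.

0.6500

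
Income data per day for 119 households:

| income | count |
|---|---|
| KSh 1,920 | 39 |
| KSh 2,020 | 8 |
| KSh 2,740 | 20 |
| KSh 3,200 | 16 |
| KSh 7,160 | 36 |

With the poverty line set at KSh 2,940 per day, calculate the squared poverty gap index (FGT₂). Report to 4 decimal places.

0.0468

Poor units: 39×KSh 1,920, 8×KSh 2,020, 20×KSh 2,740 (q = 67 of N = 119).
Gap ratios (z−y)/z: (2940−1920)/2940 = 0.3469 (×39); (2940−2020)/2940 = 0.3129 (×8); (2940−2740)/2940 = 0.0680 (×20).
Squared: 0.1204 (×39); 0.0979 (×8); 0.0046 (×20).
Sum = 5.570225; P₂ = 5.570225 / 119 = 0.0468.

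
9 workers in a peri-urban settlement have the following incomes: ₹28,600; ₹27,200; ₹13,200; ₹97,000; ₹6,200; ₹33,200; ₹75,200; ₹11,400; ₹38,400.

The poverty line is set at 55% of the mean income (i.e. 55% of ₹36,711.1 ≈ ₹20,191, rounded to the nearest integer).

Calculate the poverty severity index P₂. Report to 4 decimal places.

Below the line: ₹6,200, ₹11,400, ₹13,200 (q = 3 of N = 9).
Normalized shortfalls: (20191−6200)/20191 = 0.6929; (20191−11400)/20191 = 0.4354; (20191−13200)/20191 = 0.3462.
Squared: 0.4802; 0.1896; 0.1199.
Sum = 0.789606; P₂ = 0.789606 / 9 = 0.0877.

0.0877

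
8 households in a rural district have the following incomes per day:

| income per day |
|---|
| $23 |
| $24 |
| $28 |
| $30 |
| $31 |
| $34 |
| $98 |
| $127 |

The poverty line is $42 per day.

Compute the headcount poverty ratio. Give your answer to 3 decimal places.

0.750

6 of the 8 households have income below $42.
H = 6/8 = 0.750.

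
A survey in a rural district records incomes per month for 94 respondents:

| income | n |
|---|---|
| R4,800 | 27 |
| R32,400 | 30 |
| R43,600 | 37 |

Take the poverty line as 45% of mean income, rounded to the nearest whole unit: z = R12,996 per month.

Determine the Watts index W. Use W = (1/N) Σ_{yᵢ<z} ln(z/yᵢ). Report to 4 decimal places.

Below z: 27×R4,800 (q = 27 of N = 94).
Log gaps: ln(12996/4800) = 0.9960 (×27).
W = 26.892694 / 94 = 0.2861.

0.2861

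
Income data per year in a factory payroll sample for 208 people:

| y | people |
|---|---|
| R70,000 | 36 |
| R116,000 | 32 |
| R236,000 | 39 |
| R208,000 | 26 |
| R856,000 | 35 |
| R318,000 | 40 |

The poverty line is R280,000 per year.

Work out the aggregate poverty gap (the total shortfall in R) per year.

R16,396,000

Incomes under z: 36×R70,000, 32×R116,000, 26×R208,000, 39×R236,000 (q = 133 of N = 208).
Individual gaps: 36×(280000−70000) = 7560000; 32×(280000−116000) = 5248000; 26×(280000−208000) = 1872000; 39×(280000−236000) = 1716000.
Aggregate gap = R16,396,000.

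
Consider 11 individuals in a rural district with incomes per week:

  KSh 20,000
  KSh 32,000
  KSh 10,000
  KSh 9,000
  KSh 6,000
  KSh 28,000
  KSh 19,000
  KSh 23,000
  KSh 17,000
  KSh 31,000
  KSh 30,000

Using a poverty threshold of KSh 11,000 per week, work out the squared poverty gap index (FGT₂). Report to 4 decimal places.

0.0225

Below the line: KSh 6,000, KSh 9,000, KSh 10,000 (q = 3 of N = 11).
Shortfall ratios: (11000−6000)/11000 = 0.4545; (11000−9000)/11000 = 0.1818; (11000−10000)/11000 = 0.0909.
Squared: 0.2066; 0.0331; 0.0083.
Sum = 0.247934; P₂ = 0.247934 / 11 = 0.0225.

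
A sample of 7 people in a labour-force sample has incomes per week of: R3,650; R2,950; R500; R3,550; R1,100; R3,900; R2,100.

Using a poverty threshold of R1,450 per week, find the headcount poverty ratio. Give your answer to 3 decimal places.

2 of the 7 people have income below R1,450.
H = 2/7 = 0.286.

0.286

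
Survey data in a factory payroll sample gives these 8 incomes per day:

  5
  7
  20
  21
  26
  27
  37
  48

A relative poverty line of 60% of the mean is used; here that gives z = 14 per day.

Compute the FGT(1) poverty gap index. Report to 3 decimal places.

Below z: 5, 7 (q = 2 of N = 8).
Relative gaps: (14−5)/14 = 0.6429; (14−7)/14 = 0.5000.
Σ = 1.142857. Dividing by the full population N = 8 gives P₁ = 0.143.

0.143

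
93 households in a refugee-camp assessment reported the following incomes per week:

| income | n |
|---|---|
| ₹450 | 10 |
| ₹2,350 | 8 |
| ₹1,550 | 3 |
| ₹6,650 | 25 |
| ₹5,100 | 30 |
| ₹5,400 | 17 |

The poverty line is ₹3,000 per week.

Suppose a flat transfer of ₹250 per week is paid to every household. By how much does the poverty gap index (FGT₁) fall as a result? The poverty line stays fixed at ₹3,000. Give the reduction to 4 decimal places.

Before: below the line — 10×₹450, 3×₹1,550, 8×₹2,350; poverty gap index (FGT₁) = 0.125627.
After the ₹250 transfer: below the line — 10×₹700, 3×₹1,800, 8×₹2,600; poverty gap index (FGT₁) = 0.106810.
Reduction = 0.125627 − 0.106810 = 0.0188.

0.0188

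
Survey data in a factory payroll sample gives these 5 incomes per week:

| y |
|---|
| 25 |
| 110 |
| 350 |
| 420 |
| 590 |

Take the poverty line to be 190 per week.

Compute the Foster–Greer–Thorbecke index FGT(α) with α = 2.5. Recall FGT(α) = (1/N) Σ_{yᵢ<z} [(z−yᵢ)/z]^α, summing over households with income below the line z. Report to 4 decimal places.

Below the line: 25, 110 (q = 2 of N = 5).
Gap ratios (z−y)/z: (190−25)/190 = 0.8684; (190−110)/190 = 0.4211.
Raised to α = 2.5: 0.70279; 0.11504.
Sum = 0.817828; FGT(2.5) = 0.817828 / 5 = 0.1636.

0.1636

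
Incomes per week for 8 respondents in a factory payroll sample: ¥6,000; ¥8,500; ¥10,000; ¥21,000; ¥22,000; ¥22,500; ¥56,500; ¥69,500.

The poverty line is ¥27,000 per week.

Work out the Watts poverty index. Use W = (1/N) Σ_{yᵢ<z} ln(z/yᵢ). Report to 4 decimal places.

0.5364

Below the line: ¥6,000, ¥8,500, ¥10,000, ¥21,000, ¥22,000, ¥22,500 (q = 6 of N = 8).
ln(z/y) terms: ln(27000/6000) = 1.5041; ln(27000/8500) = 1.1558; ln(27000/10000) = 0.9933; ln(27000/21000) = 0.2513; ln(27000/22000) = 0.2048; ln(27000/22500) = 0.1823.
W = 4.291530 / 8 = 0.5364.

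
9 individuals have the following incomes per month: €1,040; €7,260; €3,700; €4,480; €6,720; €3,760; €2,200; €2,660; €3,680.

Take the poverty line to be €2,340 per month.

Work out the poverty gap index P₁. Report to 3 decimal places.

0.068

Poor units: €1,040, €2,200 (q = 2 of N = 9).
Shortfall ratios: (2340−1040)/2340 = 0.5556; (2340−2200)/2340 = 0.0598.
Sum of shortfalls = 0.615385; P₁ averages over all N: 0.615385 / 9 = 0.068.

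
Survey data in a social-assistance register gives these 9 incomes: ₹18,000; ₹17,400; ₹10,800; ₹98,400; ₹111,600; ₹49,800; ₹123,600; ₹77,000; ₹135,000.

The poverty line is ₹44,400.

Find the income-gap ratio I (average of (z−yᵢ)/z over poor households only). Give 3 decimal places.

0.653

Poor units: ₹10,800, ₹17,400, ₹18,000 (q = 3 of N = 9).
Shortfall ratios (z−y)/z: 0.7568, 0.6081, 0.5946; sum = 1.959459.
The income-gap ratio divides by q (the poor only): 1.959459 / 3 = 0.653.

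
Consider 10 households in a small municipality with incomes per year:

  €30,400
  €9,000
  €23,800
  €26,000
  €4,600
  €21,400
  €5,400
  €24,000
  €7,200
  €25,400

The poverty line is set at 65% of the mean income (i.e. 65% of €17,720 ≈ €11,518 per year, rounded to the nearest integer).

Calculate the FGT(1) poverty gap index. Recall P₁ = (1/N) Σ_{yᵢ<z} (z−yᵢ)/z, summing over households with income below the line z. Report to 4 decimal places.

0.1725

Below the line: €4,600, €5,400, €7,200, €9,000 (q = 4 of N = 10).
Shortfall ratios: (11518−4600)/11518 = 0.6006; (11518−5400)/11518 = 0.5312; (11518−7200)/11518 = 0.3749; (11518−9000)/11518 = 0.2186.
Σ = 1.725300. Dividing by the full population N = 10 gives P₁ = 0.1725.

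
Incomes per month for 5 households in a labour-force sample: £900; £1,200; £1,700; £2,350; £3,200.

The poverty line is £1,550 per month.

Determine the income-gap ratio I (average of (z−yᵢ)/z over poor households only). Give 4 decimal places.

0.3226

Incomes under z: £900, £1,200 (q = 2 of N = 5).
Relative gaps: 0.4194, 0.2258; sum = 0.645161.
I averages over the q = 2 poor units only: 0.645161 / 2 = 0.3226.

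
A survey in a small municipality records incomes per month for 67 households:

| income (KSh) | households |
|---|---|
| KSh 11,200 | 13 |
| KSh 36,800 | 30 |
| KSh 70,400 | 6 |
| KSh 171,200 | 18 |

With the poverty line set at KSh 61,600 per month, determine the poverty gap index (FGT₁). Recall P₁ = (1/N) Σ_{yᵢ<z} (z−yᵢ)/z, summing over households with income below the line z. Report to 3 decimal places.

0.339

Poor units: 13×KSh 11,200, 30×KSh 36,800 (q = 43 of N = 67).
Shortfall ratios: (61600−11200)/61600 = 0.8182 (×13); (61600−36800)/61600 = 0.4026 (×30).
Sum of shortfalls = 22.714286; P₁ averages over all N: 22.714286 / 67 = 0.339.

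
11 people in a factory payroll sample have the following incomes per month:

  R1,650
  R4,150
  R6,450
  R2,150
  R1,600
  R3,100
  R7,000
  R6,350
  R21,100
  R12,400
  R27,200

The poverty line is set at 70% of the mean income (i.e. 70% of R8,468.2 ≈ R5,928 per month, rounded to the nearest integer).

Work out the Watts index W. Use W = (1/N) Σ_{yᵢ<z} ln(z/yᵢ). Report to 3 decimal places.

0.419

Below z: R1,600, R1,650, R2,150, R3,100, R4,150 (q = 5 of N = 11).
Log shortfalls: ln(5928/1600) = 1.3097; ln(5928/1650) = 1.2789; ln(5928/2150) = 1.0142; ln(5928/3100) = 0.6483; ln(5928/4150) = 0.3566.
W = 4.607677 / 11 = 0.419.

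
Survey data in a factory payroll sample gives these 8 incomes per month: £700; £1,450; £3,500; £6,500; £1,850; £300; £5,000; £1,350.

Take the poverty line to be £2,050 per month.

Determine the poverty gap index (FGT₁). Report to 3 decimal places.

Incomes under z: £300, £700, £1,350, £1,450, £1,850 (q = 5 of N = 8).
Shortfall ratios: (2050−300)/2050 = 0.8537; (2050−700)/2050 = 0.6585; (2050−1350)/2050 = 0.3415; (2050−1450)/2050 = 0.2927; (2050−1850)/2050 = 0.0976.
Σ = 2.243902. Dividing by the full population N = 8 gives P₁ = 0.280.

0.280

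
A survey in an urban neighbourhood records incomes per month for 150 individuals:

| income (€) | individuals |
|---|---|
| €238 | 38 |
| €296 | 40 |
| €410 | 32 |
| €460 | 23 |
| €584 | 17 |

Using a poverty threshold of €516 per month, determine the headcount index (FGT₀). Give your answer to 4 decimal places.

133 of the 150 individuals have income below €516.
H = 133/150 = 0.8867.

0.8867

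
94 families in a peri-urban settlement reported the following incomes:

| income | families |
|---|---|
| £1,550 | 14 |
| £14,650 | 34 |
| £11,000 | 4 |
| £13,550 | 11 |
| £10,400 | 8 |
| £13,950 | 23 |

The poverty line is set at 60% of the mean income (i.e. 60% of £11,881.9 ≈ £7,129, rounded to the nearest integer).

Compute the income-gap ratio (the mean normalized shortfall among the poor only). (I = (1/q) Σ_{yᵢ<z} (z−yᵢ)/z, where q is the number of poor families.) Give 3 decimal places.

0.783

Incomes under z: 14×£1,550 (q = 14 of N = 94).
Shortfall ratios (z−y)/z: 0.7826 (×14); sum = 10.956095.
I averages over the q = 14 poor units only: 10.956095 / 14 = 0.783.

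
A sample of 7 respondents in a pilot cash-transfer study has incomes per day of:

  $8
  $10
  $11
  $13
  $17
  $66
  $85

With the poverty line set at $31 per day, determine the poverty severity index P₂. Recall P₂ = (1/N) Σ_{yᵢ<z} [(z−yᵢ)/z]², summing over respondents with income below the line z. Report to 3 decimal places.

0.281

Poor units: $8, $10, $11, $13, $17 (q = 5 of N = 7).
Normalized shortfalls: (31−8)/31 = 0.7419; (31−10)/31 = 0.6774; (31−11)/31 = 0.6452; (31−13)/31 = 0.5806; (31−17)/31 = 0.4516.
Squared: 0.5505; 0.4589; 0.4162; 0.3371; 0.2040.
Sum = 1.966701; P₂ = 1.966701 / 7 = 0.281.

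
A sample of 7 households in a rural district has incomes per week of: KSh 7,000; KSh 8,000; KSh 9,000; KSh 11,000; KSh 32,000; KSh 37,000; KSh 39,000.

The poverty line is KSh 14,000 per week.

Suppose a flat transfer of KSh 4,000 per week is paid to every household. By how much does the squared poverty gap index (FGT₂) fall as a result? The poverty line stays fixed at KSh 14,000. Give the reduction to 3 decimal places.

0.077

Before: below the line — KSh 7,000, KSh 8,000, KSh 9,000, KSh 11,000; squared poverty gap index (FGT₂) = 0.08673.
After the KSh 4,000 transfer: below the line — KSh 11,000, KSh 12,000, KSh 13,000; squared poverty gap index (FGT₂) = 0.01020.
Reduction = 0.08673 − 0.01020 = 0.077.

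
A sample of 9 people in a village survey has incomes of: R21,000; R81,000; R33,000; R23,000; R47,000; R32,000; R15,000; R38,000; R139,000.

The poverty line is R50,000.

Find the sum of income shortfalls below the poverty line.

Below z: R15,000, R21,000, R23,000, R32,000, R33,000, R38,000, R47,000 (q = 7 of N = 9).
Individual gaps: 50000−15000 = 35000; 50000−21000 = 29000; 50000−23000 = 27000; 50000−32000 = 18000; 50000−33000 = 17000; 50000−38000 = 12000; 50000−47000 = 3000.
Aggregate gap = R141,000.

R141,000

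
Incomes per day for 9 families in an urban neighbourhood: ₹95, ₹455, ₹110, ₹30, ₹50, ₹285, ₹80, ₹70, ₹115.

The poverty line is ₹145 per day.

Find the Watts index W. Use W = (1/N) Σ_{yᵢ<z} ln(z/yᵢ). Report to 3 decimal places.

Below the line: ₹30, ₹50, ₹70, ₹80, ₹95, ₹110, ₹115 (q = 7 of N = 9).
ln(z/y) terms: ln(145/30) = 1.5755; ln(145/50) = 1.0647; ln(145/70) = 0.7282; ln(145/80) = 0.5947; ln(145/95) = 0.4229; ln(145/110) = 0.2763; ln(145/115) = 0.2318.
W = 4.894105 / 9 = 0.544.

0.544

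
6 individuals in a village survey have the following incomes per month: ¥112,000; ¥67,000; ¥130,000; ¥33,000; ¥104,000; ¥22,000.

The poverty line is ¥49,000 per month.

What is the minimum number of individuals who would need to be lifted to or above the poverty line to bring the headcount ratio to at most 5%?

2

2 of the 6 individuals are poor, so H = 2/6 = 0.333.
A headcount ratio of at most 5% allows at most ⌊0.05 × 6⌋ = 0 poor individuals.
So at least 2 − 0 = 2 must be lifted.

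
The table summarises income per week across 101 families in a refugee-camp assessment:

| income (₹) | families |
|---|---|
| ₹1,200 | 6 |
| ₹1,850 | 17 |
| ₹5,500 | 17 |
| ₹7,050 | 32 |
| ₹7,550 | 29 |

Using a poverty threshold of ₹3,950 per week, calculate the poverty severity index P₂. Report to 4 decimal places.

Incomes under z: 6×₹1,200, 17×₹1,850 (q = 23 of N = 101).
Shortfall ratios: (3950−1200)/3950 = 0.6962 (×6); (3950−1850)/3950 = 0.5316 (×17).
Squared: 0.4847 (×6); 0.2826 (×17).
Sum = 7.713187; P₂ = 7.713187 / 101 = 0.0764.

0.0764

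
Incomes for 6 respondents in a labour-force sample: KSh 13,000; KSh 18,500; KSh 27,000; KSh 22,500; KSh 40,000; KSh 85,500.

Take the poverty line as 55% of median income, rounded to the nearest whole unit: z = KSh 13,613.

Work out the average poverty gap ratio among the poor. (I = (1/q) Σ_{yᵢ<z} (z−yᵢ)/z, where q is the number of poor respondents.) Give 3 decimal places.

0.045

Below z: KSh 13,000 (q = 1 of N = 6).
Shortfall ratios (z−y)/z: 0.0450; sum = 0.045030.
The income-gap ratio divides by q (the poor only): 0.045030 / 1 = 0.045.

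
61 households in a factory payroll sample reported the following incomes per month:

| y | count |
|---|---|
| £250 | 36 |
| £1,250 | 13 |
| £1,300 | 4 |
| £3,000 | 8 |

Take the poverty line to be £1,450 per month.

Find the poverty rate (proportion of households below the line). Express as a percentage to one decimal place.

86.9%

53 of the 61 households have income below £1,450.
H = 53/61 = 86.9%.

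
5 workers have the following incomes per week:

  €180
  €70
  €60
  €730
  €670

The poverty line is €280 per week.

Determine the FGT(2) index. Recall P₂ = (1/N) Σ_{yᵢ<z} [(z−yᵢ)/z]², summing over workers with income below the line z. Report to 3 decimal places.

0.261

Below the line: €60, €70, €180 (q = 3 of N = 5).
Shortfall ratios: (280−60)/280 = 0.7857; (280−70)/280 = 0.7500; (280−180)/280 = 0.3571.
Squared: 0.6173; 0.5625; 0.1276.
Sum = 1.307398; P₂ = 1.307398 / 5 = 0.261.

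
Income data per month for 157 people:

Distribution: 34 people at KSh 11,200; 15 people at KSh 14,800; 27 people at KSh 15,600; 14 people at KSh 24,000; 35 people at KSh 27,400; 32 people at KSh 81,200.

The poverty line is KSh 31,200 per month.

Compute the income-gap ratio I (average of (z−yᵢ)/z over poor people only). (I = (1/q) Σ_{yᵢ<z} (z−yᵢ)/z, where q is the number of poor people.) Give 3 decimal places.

0.405

Poor units: 34×KSh 11,200, 15×KSh 14,800, 27×KSh 15,600, 14×KSh 24,000, 35×KSh 27,400 (q = 125 of N = 157).
Relative gaps: 0.6410 (×34), 0.5256 (×15), 0.5000 (×27), 0.2308 (×14), 0.1218 (×35); sum = 50.673077.
The income-gap ratio divides by q (the poor only): 50.673077 / 125 = 0.405.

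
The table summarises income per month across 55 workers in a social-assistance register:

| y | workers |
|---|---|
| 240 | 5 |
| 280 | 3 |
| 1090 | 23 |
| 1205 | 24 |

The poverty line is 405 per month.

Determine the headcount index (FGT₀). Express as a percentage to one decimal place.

14.5%

8 of the 55 workers have income below 405.
H = 8/55 = 14.5%.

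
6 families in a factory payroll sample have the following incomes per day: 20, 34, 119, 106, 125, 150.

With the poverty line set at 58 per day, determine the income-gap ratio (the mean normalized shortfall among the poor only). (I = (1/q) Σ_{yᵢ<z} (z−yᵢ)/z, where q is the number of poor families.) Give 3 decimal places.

Below the line: 20, 34 (q = 2 of N = 6).
Relative gaps: 0.6552, 0.4138; sum = 1.068966.
I averages over the q = 2 poor units only: 1.068966 / 2 = 0.534.

0.534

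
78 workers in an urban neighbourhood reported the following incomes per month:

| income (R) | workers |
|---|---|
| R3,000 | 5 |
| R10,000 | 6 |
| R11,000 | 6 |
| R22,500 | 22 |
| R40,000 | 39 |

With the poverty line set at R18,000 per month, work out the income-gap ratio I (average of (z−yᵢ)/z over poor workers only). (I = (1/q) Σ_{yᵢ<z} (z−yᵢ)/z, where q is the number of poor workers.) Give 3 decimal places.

Below the line: 5×R3,000, 6×R10,000, 6×R11,000 (q = 17 of N = 78).
Shortfall ratios (z−y)/z: 0.8333 (×5), 0.4444 (×6), 0.3889 (×6); sum = 9.166667.
I averages over the q = 17 poor units only: 9.166667 / 17 = 0.539.

0.539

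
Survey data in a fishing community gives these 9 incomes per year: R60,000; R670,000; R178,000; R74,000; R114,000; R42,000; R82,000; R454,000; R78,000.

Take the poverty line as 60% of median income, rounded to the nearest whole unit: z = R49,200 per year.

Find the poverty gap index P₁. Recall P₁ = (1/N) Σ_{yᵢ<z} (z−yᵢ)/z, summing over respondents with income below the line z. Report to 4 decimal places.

Incomes under z: R42,000 (q = 1 of N = 9).
Relative gaps: (49200−42000)/49200 = 0.1463.
Σ = 0.146341. Dividing by the full population N = 9 gives P₁ = 0.0163.

0.0163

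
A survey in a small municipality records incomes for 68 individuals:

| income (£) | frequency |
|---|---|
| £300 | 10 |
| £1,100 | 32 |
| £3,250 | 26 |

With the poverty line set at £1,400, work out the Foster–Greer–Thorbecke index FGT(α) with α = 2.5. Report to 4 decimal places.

0.0905

Below z: 10×£300, 32×£1,100 (q = 42 of N = 68).
Gap ratios (z−y)/z: (1400−300)/1400 = 0.7857 (×10); (1400−1100)/1400 = 0.2143 (×32).
Raised to α = 2.5: 0.54722 (×10); 0.02126 (×32).
Sum = 6.152390; FGT(2.5) = 6.152390 / 68 = 0.0905.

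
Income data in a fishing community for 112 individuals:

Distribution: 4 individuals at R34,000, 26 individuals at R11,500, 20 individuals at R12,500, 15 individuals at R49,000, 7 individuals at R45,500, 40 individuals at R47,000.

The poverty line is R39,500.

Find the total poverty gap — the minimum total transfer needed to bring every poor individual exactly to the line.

Incomes under z: 26×R11,500, 20×R12,500, 4×R34,000 (q = 50 of N = 112).
Individual gaps: 26×(39500−11500) = 728000; 20×(39500−12500) = 540000; 4×(39500−34000) = 22000.
Aggregate gap = R1,290,000.

R1,290,000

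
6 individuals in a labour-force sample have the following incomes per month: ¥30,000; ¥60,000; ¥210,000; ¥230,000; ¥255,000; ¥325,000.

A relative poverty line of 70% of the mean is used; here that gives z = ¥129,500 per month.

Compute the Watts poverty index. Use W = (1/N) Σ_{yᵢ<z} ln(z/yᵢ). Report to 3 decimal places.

Below z: ¥30,000, ¥60,000 (q = 2 of N = 6).
Log shortfalls: ln(129500/30000) = 1.4625; ln(129500/60000) = 0.7693.
W = 2.231820 / 6 = 0.372.

0.372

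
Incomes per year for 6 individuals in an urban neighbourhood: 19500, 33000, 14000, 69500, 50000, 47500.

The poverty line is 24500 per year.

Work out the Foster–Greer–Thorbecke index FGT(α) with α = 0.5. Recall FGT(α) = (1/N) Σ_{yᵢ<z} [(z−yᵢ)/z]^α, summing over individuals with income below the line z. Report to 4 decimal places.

Below the line: 14000, 19500 (q = 2 of N = 6).
Relative gaps: (24500−14000)/24500 = 0.4286; (24500−19500)/24500 = 0.2041.
Raised to α = 0.5: 0.65465; 0.45175.
Sum = 1.106408; FGT(0.5) = 1.106408 / 6 = 0.1844.

0.1844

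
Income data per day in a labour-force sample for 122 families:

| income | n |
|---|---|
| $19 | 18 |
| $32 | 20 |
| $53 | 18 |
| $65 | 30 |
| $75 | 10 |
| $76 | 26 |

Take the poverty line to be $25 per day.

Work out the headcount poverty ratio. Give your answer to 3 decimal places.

18 of the 122 families have income below $25.
H = 18/122 = 0.148.

0.148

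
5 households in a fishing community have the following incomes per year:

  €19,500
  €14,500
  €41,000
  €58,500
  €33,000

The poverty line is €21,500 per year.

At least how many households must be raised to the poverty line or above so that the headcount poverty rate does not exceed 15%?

2

Currently q = 2 of N = 5 are below the line (H = 0.400).
A headcount ratio of at most 15% allows at most ⌊0.15 × 5⌋ = 0 poor households.
So at least 2 − 0 = 2 must be lifted.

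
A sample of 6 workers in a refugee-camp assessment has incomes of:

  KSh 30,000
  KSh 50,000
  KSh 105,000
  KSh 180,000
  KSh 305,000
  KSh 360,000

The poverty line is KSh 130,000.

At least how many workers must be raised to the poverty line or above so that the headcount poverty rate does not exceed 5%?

3

Currently q = 3 of N = 6 are below the line (H = 0.500).
A headcount ratio of at most 5% allows at most ⌊0.05 × 6⌋ = 0 poor workers.
So at least 3 − 0 = 3 must be lifted.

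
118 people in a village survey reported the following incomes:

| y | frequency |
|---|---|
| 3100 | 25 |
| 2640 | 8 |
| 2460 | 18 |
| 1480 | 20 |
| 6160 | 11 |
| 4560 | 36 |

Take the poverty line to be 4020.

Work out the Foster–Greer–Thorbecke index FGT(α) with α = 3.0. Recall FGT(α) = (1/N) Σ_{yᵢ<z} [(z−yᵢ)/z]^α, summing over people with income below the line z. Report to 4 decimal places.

0.0569

Incomes under z: 20×1480, 18×2460, 8×2640, 25×3100 (q = 71 of N = 118).
Normalized shortfalls: (4020−1480)/4020 = 0.6318 (×20); (4020−2460)/4020 = 0.3881 (×18); (4020−2640)/4020 = 0.3433 (×8); (4020−3100)/4020 = 0.2289 (×25).
Raised to α = 3.0: 0.25225 (×20); 0.05844 (×18); 0.04045 (×8); 0.01199 (×25).
Sum = 6.720077; FGT(3.0) = 6.720077 / 118 = 0.0569.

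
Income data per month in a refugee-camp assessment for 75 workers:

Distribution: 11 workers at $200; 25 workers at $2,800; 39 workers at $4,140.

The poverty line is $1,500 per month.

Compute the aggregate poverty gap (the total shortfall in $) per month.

Poor units: 11×$200 (q = 11 of N = 75).
Individual gaps: 11×(1500−200) = 14300.
Aggregate gap = $14,300.

$14,300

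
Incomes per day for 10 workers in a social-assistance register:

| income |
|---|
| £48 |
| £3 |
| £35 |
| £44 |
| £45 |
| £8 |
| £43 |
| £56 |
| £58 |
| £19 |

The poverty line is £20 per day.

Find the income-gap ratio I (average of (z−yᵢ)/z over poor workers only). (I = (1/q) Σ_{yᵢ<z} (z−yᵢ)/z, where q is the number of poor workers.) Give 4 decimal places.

Incomes under z: £3, £8, £19 (q = 3 of N = 10).
Relative gaps: 0.8500, 0.6000, 0.0500; sum = 1.500000.
The income-gap ratio divides by q (the poor only): 1.500000 / 3 = 0.5000.

0.5000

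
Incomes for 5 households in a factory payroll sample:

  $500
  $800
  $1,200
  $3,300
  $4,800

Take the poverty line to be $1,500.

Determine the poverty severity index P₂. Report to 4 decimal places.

0.1404

Below the line: $500, $800, $1,200 (q = 3 of N = 5).
Gap ratios (z−y)/z: (1500−500)/1500 = 0.6667; (1500−800)/1500 = 0.4667; (1500−1200)/1500 = 0.2000.
Squared: 0.4444; 0.2178; 0.0400.
Sum = 0.702222; P₂ = 0.702222 / 5 = 0.1404.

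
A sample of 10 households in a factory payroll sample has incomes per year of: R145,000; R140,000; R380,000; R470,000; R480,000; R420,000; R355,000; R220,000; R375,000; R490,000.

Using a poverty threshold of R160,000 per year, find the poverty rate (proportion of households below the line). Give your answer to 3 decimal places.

0.200

2 of the 10 households have income below R160,000.
H = 2/10 = 0.200.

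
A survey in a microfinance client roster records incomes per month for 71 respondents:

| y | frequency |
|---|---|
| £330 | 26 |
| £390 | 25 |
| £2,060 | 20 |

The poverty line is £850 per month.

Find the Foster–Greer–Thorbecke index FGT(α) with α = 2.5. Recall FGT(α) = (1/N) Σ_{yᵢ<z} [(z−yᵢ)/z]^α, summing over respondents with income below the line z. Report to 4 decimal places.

Incomes under z: 26×£330, 25×£390 (q = 51 of N = 71).
Gap ratios (z−y)/z: (850−330)/850 = 0.6118 (×26); (850−390)/850 = 0.5412 (×25).
Raised to α = 2.5: 0.29273 (×26); 0.21545 (×25).
Sum = 12.997131; FGT(2.5) = 12.997131 / 71 = 0.1831.

0.1831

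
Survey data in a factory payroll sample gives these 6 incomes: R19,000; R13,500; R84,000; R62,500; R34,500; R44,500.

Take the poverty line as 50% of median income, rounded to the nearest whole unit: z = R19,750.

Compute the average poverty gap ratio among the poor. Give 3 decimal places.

0.177

Incomes under z: R13,500, R19,000 (q = 2 of N = 6).
Shortfall ratios (z−y)/z: 0.3165, 0.0380; sum = 0.354430.
I averages over the q = 2 poor units only: 0.354430 / 2 = 0.177.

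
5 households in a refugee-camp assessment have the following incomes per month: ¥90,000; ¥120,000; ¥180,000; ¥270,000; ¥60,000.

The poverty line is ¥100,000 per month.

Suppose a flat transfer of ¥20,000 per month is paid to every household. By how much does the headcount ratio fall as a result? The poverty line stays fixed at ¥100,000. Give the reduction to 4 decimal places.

0.2000

Before: below the line — ¥60,000, ¥90,000; headcount ratio = 0.400000.
After the ¥20,000 transfer: below the line — ¥80,000; headcount ratio = 0.200000.
Reduction = 0.400000 − 0.200000 = 0.2000.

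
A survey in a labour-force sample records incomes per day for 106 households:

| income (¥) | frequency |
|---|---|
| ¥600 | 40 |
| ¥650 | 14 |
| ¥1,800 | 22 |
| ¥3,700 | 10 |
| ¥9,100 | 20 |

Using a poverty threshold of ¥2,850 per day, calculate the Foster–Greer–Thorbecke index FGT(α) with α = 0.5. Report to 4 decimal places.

Incomes under z: 40×¥600, 14×¥650, 22×¥1,800 (q = 76 of N = 106).
Relative gaps: (2850−600)/2850 = 0.7895 (×40); (2850−650)/2850 = 0.7719 (×14); (2850−1800)/2850 = 0.3684 (×22).
Raised to α = 0.5: 0.88852 (×40); 0.87860 (×14); 0.60698 (×22).
Sum = 61.194761; FGT(0.5) = 61.194761 / 106 = 0.5773.

0.5773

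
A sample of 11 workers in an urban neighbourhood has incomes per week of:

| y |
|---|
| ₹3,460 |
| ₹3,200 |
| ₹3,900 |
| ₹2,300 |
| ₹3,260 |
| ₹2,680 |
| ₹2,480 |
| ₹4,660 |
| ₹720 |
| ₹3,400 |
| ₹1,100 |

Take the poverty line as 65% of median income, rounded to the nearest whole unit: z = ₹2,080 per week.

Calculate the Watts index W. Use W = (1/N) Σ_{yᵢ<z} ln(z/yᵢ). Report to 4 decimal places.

Below z: ₹720, ₹1,100 (q = 2 of N = 11).
ln(z/y) terms: ln(2080/720) = 1.0609; ln(2080/1100) = 0.6371.
W = 1.697930 / 11 = 0.1544.

0.1544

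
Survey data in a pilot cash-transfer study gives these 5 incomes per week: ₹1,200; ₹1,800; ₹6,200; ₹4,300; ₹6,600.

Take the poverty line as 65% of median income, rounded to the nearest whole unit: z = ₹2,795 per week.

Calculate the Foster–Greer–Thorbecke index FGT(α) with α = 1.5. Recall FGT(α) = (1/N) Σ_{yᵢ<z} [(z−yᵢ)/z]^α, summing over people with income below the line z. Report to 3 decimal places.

0.129

Poor units: ₹1,200, ₹1,800 (q = 2 of N = 5).
Normalized shortfalls: (2795−1200)/2795 = 0.5707; (2795−1800)/2795 = 0.3560.
Raised to α = 1.5: 0.43109; 0.21240.
Sum = 0.643494; FGT(1.5) = 0.643494 / 5 = 0.129.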